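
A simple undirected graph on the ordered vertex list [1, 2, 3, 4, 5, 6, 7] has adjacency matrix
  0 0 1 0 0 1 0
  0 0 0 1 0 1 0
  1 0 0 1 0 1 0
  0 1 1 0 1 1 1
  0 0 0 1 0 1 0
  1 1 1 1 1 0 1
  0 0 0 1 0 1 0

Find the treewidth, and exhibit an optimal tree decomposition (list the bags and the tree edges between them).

The largest bag has 3 vertices, giving width 2; this decomposition certifies tw(G) ≤ 2. On the other hand G contains the 3-clique {1, 3, 6}. A clique must lie in a single bag of any decomposition, so no decomposition can have width below 2. Therefore the treewidth is 2.

Treewidth 2.
One such decomposition:
Bags: B1 = {3, 4, 6}  B2 = {1, 3, 6}  B3 = {2, 4, 6}  B4 = {4, 5, 6}  B5 = {4, 6, 7}
Tree: B1–B2, B1–B3, B1–B4, B1–B5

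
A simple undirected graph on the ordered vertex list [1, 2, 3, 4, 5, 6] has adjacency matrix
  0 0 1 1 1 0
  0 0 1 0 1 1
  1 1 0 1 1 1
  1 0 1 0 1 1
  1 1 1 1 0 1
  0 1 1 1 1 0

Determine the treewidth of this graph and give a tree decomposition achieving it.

Treewidth 3.
One such decomposition:
Bags: B1 = {3, 4, 5, 6}  B2 = {1, 3, 4, 5}  B3 = {2, 3, 5, 6}
Tree: B1–B2, B1–B3

Each bag holds 4 vertices, so the decomposition has width 3, which upper-bounds the treewidth. Conversely, {2, 3, 5, 6} is a clique of size 4, and the vertices of any clique must share a bag in every tree decomposition; so some bag has ≥ 4 vertices and tw(G) ≥ 3. The upper and lower bounds meet at 3, so that is the treewidth.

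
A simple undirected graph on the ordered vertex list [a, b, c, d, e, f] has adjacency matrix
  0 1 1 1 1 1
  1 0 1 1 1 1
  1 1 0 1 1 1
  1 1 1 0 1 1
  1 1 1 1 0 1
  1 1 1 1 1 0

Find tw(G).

A width-5 tree decomposition is:
Bags: B1 = {a, b, c, d, e, f}
Tree: (single bag)
A single bag containing all 6 vertices is trivially a valid decomposition of width 5. Conversely, {a, b, c, d, e, f} is a clique of size 6, and the vertices of any clique must share a bag in every tree decomposition; so some bag has ≥ 6 vertices and tw(G) ≥ 5. Hence tw(G) = 5 exactly.

5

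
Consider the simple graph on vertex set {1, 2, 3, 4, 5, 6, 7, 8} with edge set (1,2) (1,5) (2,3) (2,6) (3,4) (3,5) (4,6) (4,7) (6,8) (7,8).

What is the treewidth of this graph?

A width-2 tree decomposition is:
Bags: B1 = {1, 3, 5}  B2 = {1, 2, 3}  B3 = {2, 3, 4}  B4 = {2, 4, 6}  B5 = {4, 6, 7}  B6 = {6, 7, 8}
Tree: B1–B2, B2–B3, B3–B4, B4–B5, B5–B6
Each bag holds 3 vertices, so the decomposition has width 2, which upper-bounds the treewidth. The edges 5–1–2–3–5 form a cycle, so G is not a tree and its treewidth is at least 2. Hence tw(G) = 2 exactly.

2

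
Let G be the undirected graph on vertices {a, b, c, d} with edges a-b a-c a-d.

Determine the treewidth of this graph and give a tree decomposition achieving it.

The largest bag has 2 vertices, giving width 1; this decomposition certifies tw(G) ≤ 1. Any graph with an edge has treewidth ≥ 1, and G has the edge a–d. Hence tw(G) = 1 exactly.

Treewidth 1.
One optimal decomposition is:
Bags: B1 = {a, d}  B2 = {a, b}  B3 = {a, c}
Tree: B1–B2, B2–B3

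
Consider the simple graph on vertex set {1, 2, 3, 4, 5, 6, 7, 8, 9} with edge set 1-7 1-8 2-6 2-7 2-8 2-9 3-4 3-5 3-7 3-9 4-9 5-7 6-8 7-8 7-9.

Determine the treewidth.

2

A width-2 tree decomposition is:
Bags: B1 = {2, 7, 9}  B2 = {3, 7, 9}  B3 = {2, 7, 8}  B4 = {1, 7, 8}  B5 = {3, 4, 9}  B6 = {2, 6, 8}  B7 = {3, 5, 7}
Tree: B1–B2, B1–B3, B3–B4, B2–B5, B3–B6, B2–B7
Every bag has size at most 3, so the width is 3 − 1 = 2 and tw(G) ≤ 2. Conversely, {3, 4, 9} is a clique of size 3, and the vertices of any clique must share a bag in every tree decomposition; so some bag has ≥ 3 vertices and tw(G) ≥ 2. Therefore the treewidth is 2.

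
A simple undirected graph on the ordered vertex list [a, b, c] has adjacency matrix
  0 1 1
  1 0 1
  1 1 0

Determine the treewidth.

A width-2 tree decomposition is:
Bags: B1 = {a, b, c}
Tree: (single bag)
With just one bag of size 3, the width is 3 − 1 = 2, so tw(G) ≤ 2. For the lower bound, the 3 vertices {a, b, c} are pairwise adjacent, and any tree decomposition puts a clique entirely inside one bag — forcing width ≥ 2. The upper and lower bounds meet at 2, so that is the treewidth.

2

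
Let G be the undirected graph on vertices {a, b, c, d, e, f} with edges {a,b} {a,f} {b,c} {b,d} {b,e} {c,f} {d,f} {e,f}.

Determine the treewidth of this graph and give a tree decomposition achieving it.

The largest bag has 3 vertices, giving width 2; this decomposition certifies tw(G) ≤ 2. For the lower bound, G contains the cycle a–b–e–f–a, so G is not a forest; only forests have treewidth ≤ 1, hence tw(G) ≥ 2. The upper and lower bounds meet at 2, so that is the treewidth.

Treewidth 2.
Bags: B1 = {a, b, f}  B2 = {b, e, f}  B3 = {b, c, f}  B4 = {b, d, f}
Tree: B1–B2, B2–B3, B3–B4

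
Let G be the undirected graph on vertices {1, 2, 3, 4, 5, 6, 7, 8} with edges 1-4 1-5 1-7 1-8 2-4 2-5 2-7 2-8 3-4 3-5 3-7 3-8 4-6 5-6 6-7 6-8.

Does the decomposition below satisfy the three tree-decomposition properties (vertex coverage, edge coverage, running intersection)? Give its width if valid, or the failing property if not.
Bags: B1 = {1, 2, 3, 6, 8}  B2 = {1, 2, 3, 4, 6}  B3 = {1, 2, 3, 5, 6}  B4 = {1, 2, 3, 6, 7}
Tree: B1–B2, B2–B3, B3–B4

Vertex coverage: the bags together contain {1, 2, 3, 4, 5, 6, 7, 8}, the full vertex set. Edge coverage: each edge of G has both endpoints in at least one bag. Running intersection: for every vertex, the bags containing it form a connected subtree. All three properties hold, so this is a valid tree decomposition of width max|bag| − 1 = 4, and hence tw(G) ≤ 4.

Yes; width 4.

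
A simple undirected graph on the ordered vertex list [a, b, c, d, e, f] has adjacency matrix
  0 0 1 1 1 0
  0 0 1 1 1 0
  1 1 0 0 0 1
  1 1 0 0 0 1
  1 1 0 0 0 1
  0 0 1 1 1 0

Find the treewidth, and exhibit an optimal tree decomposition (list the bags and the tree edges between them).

Treewidth 3.
Bags: B1 = {a, b, d, f}  B2 = {a, b, c, f}  B3 = {a, b, e, f}
Tree: B1–B2, B2–B3

The largest bag has 4 vertices, giving width 3; this decomposition certifies tw(G) ≤ 3. For the lower bound: the 4 vertex sets {a,d}, {c,f}, {b}, {e} are disjoint, each induces a connected subgraph, and every pair is joined by at least one edge of G. Contracting each set to a single vertex therefore yields K_{4} as a minor, and since treewidth is minor-monotone, tw(G) ≥ tw(K_{4}) = 3. The upper and lower bounds meet at 3, so that is the treewidth.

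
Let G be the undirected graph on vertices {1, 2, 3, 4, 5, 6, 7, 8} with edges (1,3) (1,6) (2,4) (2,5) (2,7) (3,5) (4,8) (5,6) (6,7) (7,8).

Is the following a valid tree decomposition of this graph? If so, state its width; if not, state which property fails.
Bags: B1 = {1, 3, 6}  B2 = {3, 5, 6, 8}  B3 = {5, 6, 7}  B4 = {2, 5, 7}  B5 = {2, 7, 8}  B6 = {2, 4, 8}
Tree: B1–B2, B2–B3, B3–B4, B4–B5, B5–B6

A tree decomposition must satisfy three properties: every vertex lies in some bag; for every edge, both endpoints lie together in some bag; and for every vertex, the bags containing it form a connected subtree. Here bags containing vertex 8 are not connected in the tree, so the decomposition is invalid.

No — bags containing vertex 8 are not connected in the tree.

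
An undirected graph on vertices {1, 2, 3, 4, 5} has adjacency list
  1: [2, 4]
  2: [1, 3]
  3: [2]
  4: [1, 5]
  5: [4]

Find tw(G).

A width-1 tree decomposition is:
Bags: B1 = {4, 5}  B2 = {1, 4}  B3 = {1, 2}  B4 = {2, 3}
Tree: B1–B2, B2–B3, B3–B4
Each bag holds 2 vertices, so the decomposition has width 1, which upper-bounds the treewidth. Since G has at least one edge (e.g. 5–4), it is not an edgeless graph, so tw(G) ≥ 1. Therefore the treewidth is 1.

1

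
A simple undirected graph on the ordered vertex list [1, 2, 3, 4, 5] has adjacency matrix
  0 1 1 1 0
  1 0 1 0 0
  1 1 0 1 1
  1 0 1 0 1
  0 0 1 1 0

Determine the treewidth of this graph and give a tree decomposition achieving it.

Treewidth 2.
One such decomposition:
Bags: B1 = {3, 4, 5}  B2 = {1, 3, 4}  B3 = {1, 2, 3}
Tree: B1–B2, B2–B3

Every bag has size at most 3, so the width is 3 − 1 = 2 and tw(G) ≤ 2. Conversely, {1, 2, 3} is a clique of size 3, and the vertices of any clique must share a bag in every tree decomposition; so some bag has ≥ 3 vertices and tw(G) ≥ 2. Hence tw(G) = 2 exactly.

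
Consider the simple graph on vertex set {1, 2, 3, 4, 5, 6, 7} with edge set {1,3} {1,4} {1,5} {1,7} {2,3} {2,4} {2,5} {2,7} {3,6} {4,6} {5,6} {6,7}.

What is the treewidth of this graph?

A width-3 tree decomposition is:
Bags: B1 = {1, 2, 3, 6}  B2 = {1, 2, 6, 7}  B3 = {1, 2, 5, 6}  B4 = {1, 2, 4, 6}
Tree: B1–B2, B2–B3, B3–B4
Each bag holds 4 vertices, so the decomposition has width 3, which upper-bounds the treewidth. For the lower bound: the 4 vertex sets {3,6}, {2,7}, {1}, {5} are disjoint, each induces a connected subgraph, and every pair is joined by at least one edge of G. Contracting each set to a single vertex therefore yields K_{4} as a minor, and since treewidth is minor-monotone, tw(G) ≥ tw(K_{4}) = 3. The upper and lower bounds meet at 3, so that is the treewidth.

3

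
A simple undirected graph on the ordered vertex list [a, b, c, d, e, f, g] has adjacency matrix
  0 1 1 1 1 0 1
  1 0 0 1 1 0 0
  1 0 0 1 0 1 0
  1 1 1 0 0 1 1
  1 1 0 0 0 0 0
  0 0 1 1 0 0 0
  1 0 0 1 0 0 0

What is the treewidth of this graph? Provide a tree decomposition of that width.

The largest bag has 3 vertices, giving width 2; this decomposition certifies tw(G) ≤ 2. For the lower bound, the 3 vertices {a, d, g} are pairwise adjacent, and any tree decomposition puts a clique entirely inside one bag — forcing width ≥ 2. Therefore the treewidth is 2.

Treewidth 2.
Bags: B1 = {a, c, d}  B2 = {c, d, f}  B3 = {a, b, d}  B4 = {a, b, e}  B5 = {a, d, g}
Tree: B1–B2, B1–B3, B3–B4, B3–B5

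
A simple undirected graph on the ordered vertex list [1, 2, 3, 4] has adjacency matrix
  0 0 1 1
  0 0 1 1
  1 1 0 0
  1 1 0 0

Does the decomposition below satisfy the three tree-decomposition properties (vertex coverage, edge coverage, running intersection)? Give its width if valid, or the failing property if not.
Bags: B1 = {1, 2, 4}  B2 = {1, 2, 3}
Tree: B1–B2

Yes; width 2.

Every vertex of G appears in some bag (union = {1, 2, 3, 4}); every edge is covered by a bag; and for each vertex v the set of bags containing v is connected in the bag tree. The decomposition is therefore valid. The largest bag has 3 vertices, so the width is 2.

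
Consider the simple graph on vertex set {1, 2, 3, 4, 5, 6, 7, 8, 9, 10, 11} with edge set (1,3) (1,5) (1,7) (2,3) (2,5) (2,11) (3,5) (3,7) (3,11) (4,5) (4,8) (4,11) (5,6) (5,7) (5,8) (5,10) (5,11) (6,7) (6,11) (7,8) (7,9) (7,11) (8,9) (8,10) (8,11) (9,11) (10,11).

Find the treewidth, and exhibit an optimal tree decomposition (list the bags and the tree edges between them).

Each bag holds 4 vertices, so the decomposition has width 3, which upper-bounds the treewidth. For the lower bound, the 4 vertices {7, 8, 9, 11} are pairwise adjacent, and any tree decomposition puts a clique entirely inside one bag — forcing width ≥ 3. Combining the bounds, tw(G) = 3.

Treewidth 3.
One such decomposition:
Bags: B1 = {5, 7, 8, 11}  B2 = {4, 5, 8, 11}  B3 = {3, 5, 7, 11}  B4 = {2, 3, 5, 11}  B5 = {5, 6, 7, 11}  B6 = {5, 8, 10, 11}  B7 = {1, 3, 5, 7}  B8 = {7, 8, 9, 11}
Tree: B1–B2, B1–B3, B3–B4, B1–B5, B1–B6, B3–B7, B1–B8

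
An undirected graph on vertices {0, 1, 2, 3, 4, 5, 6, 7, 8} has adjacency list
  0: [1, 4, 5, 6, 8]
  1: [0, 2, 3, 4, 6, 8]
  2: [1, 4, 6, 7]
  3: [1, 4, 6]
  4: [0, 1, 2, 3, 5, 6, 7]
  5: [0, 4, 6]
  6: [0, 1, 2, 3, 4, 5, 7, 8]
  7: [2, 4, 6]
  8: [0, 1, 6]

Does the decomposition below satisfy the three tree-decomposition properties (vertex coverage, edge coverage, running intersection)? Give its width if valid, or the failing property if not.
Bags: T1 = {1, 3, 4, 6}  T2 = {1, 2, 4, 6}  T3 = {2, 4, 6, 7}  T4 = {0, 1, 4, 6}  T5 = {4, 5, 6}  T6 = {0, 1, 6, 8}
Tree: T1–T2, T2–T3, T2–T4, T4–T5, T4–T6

No — edge (0,5) lies in no bag.

A tree decomposition must satisfy three properties: every vertex lies in some bag; for every edge, both endpoints lie together in some bag; and for every vertex, the bags containing it form a connected subtree. Here edge (0,5) lies in no bag, so the decomposition is invalid.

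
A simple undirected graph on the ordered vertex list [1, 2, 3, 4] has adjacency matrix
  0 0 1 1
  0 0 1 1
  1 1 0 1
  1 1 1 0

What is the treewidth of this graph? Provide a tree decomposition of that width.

Every bag has size at most 3, so the width is 3 − 1 = 2 and tw(G) ≤ 2. On the other hand G contains the 3-clique {1, 3, 4}. A clique must lie in a single bag of any decomposition, so no decomposition can have width below 2. Combining the bounds, tw(G) = 2.

Treewidth 2.
One such decomposition:
Bags: B1 = {2, 3, 4}  B2 = {1, 3, 4}
Tree: B1–B2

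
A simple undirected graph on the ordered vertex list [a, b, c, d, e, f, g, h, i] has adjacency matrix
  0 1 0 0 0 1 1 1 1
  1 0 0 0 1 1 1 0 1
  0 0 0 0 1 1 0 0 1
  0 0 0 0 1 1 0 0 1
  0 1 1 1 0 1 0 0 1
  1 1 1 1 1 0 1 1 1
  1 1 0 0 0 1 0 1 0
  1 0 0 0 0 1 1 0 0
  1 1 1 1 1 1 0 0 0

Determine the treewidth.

3

A width-3 tree decomposition is:
Bags: B1 = {b, e, f, i}  B2 = {a, b, f, i}  B3 = {d, e, f, i}  B4 = {c, e, f, i}  B5 = {a, b, f, g}  B6 = {a, f, g, h}
Tree: B1–B2, B1–B3, B1–B4, B2–B5, B5–B6
The largest bag has 4 vertices, giving width 3; this decomposition certifies tw(G) ≤ 3. Conversely, {a, f, g, h} is a clique of size 4, and the vertices of any clique must share a bag in every tree decomposition; so some bag has ≥ 4 vertices and tw(G) ≥ 3. Therefore the treewidth is 3.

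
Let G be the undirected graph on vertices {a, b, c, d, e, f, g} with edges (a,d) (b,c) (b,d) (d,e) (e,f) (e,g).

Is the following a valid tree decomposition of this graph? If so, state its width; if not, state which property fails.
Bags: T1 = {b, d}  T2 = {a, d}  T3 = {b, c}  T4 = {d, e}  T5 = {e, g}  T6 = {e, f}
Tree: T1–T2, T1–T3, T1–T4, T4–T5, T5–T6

Vertex coverage: the bags together contain {a, b, c, d, e, f, g}, the full vertex set. Edge coverage: each edge of G has both endpoints in at least one bag. Running intersection: for every vertex, the bags containing it form a connected subtree. All three properties hold, so this is a valid tree decomposition of width max|bag| − 1 = 1, and hence tw(G) ≤ 1.

Yes; width 1.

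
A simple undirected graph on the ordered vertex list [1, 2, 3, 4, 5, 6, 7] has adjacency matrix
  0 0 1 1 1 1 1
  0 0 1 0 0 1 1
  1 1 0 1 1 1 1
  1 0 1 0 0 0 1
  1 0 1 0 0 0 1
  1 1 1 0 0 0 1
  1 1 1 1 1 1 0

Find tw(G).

A width-3 tree decomposition is:
Bags: B1 = {2, 3, 6, 7}  B2 = {1, 3, 6, 7}  B3 = {1, 3, 4, 7}  B4 = {1, 3, 5, 7}
Tree: B1–B2, B2–B3, B3–B4
Every bag has size at most 4, so the width is 4 − 1 = 3 and tw(G) ≤ 3. Conversely, {1, 3, 4, 7} is a clique of size 4, and the vertices of any clique must share a bag in every tree decomposition; so some bag has ≥ 4 vertices and tw(G) ≥ 3. The upper and lower bounds meet at 3, so that is the treewidth.

3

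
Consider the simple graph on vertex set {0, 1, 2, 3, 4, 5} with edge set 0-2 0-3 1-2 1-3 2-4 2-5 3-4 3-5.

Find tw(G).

A width-2 tree decomposition is:
Bags: B1 = {0, 2, 3}  B2 = {1, 2, 3}  B3 = {2, 3, 4}  B4 = {2, 3, 5}
Tree: B1–B2, B2–B3, B3–B4
Each bag holds 3 vertices, so the decomposition has width 2, which upper-bounds the treewidth. The edges 0–3–1–2–0 form a cycle, so G is not a tree and its treewidth is at least 2. Therefore the treewidth is 2.

2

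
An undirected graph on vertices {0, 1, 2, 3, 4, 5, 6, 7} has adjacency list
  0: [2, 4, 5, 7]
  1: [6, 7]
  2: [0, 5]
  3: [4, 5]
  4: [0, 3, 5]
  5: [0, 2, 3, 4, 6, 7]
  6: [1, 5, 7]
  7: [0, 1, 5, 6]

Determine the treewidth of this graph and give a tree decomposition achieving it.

Treewidth 2.
One optimal decomposition is:
Bags: B1 = {0, 5, 7}  B2 = {0, 4, 5}  B3 = {3, 4, 5}  B4 = {5, 6, 7}  B5 = {0, 2, 5}  B6 = {1, 6, 7}
Tree: B1–B2, B2–B3, B1–B4, B2–B5, B4–B6

Every bag has size at most 3, so the width is 3 − 1 = 2 and tw(G) ≤ 2. On the other hand G contains the 3-clique {1, 6, 7}. A clique must lie in a single bag of any decomposition, so no decomposition can have width below 2. Combining the bounds, tw(G) = 2.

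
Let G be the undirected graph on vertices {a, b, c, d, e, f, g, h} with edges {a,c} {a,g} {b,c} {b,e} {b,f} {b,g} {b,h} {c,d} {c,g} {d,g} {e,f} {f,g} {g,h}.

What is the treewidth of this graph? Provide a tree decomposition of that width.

Treewidth 2.
Bags: B1 = {b, g, h}  B2 = {b, f, g}  B3 = {b, c, g}  B4 = {a, c, g}  B5 = {c, d, g}  B6 = {b, e, f}
Tree: B1–B2, B1–B3, B3–B4, B3–B5, B2–B6

The largest bag has 3 vertices, giving width 2; this decomposition certifies tw(G) ≤ 2. Conversely, {c, d, g} is a clique of size 3, and the vertices of any clique must share a bag in every tree decomposition; so some bag has ≥ 3 vertices and tw(G) ≥ 2. The upper and lower bounds meet at 2, so that is the treewidth.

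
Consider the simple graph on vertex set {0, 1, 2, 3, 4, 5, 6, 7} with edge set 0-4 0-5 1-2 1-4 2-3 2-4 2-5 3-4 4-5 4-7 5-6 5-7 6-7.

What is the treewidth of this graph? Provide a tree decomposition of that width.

Treewidth 2.
One such decomposition:
Bags: B1 = {2, 3, 4}  B2 = {2, 4, 5}  B3 = {1, 2, 4}  B4 = {0, 4, 5}  B5 = {4, 5, 7}  B6 = {5, 6, 7}
Tree: B1–B2, B1–B3, B2–B4, B4–B5, B5–B6

The largest bag has 3 vertices, giving width 2; this decomposition certifies tw(G) ≤ 2. Conversely, {0, 4, 5} is a clique of size 3, and the vertices of any clique must share a bag in every tree decomposition; so some bag has ≥ 3 vertices and tw(G) ≥ 2. Therefore the treewidth is 2.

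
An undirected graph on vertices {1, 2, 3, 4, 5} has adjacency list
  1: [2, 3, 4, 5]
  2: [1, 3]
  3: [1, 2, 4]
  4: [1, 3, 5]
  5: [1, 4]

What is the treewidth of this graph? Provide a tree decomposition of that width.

The largest bag has 3 vertices, giving width 2; this decomposition certifies tw(G) ≤ 2. Conversely, {1, 2, 3} is a clique of size 3, and the vertices of any clique must share a bag in every tree decomposition; so some bag has ≥ 3 vertices and tw(G) ≥ 2. Combining the bounds, tw(G) = 2.

Treewidth 2.
Bags: B1 = {1, 3, 4}  B2 = {1, 2, 3}  B3 = {1, 4, 5}
Tree: B1–B2, B1–B3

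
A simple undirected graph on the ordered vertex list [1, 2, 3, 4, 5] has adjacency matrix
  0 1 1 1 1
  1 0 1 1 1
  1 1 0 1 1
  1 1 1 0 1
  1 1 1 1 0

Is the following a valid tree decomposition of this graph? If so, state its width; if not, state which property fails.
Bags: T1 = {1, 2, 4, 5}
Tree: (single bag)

No — vertex 3 appears in no bag.

A tree decomposition must satisfy three properties: every vertex lies in some bag; for every edge, both endpoints lie together in some bag; and for every vertex, the bags containing it form a connected subtree. Here vertex 3 appears in no bag, so the decomposition is invalid.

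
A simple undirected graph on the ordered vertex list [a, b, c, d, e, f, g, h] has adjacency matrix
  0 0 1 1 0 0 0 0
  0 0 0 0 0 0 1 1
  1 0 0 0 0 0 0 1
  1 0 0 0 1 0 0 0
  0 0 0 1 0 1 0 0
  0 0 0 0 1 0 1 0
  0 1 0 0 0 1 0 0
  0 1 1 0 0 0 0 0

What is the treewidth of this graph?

A width-2 tree decomposition is:
Bags: B1 = {b, f, g}  B2 = {b, f, h}  B3 = {c, f, h}  B4 = {a, c, f}  B5 = {a, d, f}  B6 = {d, e, f}
Tree: B1–B2, B2–B3, B3–B4, B4–B5, B5–B6
Every bag has size at most 3, so the width is 3 − 1 = 2 and tw(G) ≤ 2. The edges f–g–b–h–c–a–d–e–f form a cycle, so G is not a tree and its treewidth is at least 2. The upper and lower bounds meet at 2, so that is the treewidth.

2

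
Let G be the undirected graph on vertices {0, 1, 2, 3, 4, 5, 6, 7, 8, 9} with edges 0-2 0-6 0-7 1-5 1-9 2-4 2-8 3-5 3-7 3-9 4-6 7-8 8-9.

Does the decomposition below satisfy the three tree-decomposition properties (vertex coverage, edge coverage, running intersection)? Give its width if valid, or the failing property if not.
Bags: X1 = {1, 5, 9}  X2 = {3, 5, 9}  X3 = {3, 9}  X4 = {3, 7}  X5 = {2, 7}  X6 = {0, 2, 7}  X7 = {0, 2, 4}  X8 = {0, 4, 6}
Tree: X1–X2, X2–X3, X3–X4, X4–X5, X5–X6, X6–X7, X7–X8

No — vertex 8 appears in no bag.

A tree decomposition must satisfy three properties: every vertex lies in some bag; for every edge, both endpoints lie together in some bag; and for every vertex, the bags containing it form a connected subtree. Here vertex 8 appears in no bag, so the decomposition is invalid.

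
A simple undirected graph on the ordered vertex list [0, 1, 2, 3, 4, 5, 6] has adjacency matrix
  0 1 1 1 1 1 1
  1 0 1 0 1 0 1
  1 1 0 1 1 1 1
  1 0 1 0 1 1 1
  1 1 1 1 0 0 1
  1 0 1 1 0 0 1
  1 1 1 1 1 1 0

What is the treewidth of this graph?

4

A width-4 tree decomposition is:
Bags: B1 = {0, 2, 3, 4, 6}  B2 = {0, 2, 3, 5, 6}  B3 = {0, 1, 2, 4, 6}
Tree: B1–B2, B1–B3
Every bag has size at most 5, so the width is 5 − 1 = 4 and tw(G) ≤ 4. For the lower bound, the 5 vertices {0, 1, 2, 4, 6} are pairwise adjacent, and any tree decomposition puts a clique entirely inside one bag — forcing width ≥ 4. Combining the bounds, tw(G) = 4.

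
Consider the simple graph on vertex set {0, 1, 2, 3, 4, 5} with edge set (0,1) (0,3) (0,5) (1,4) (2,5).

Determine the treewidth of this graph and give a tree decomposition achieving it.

Every bag has size at most 2, so the width is 2 − 1 = 1 and tw(G) ≤ 1. Any graph with an edge has treewidth ≥ 1, and G has the edge 0–1. The upper and lower bounds meet at 1, so that is the treewidth.

Treewidth 1.
One such decomposition:
Bags: B1 = {0, 1}  B2 = {0, 5}  B3 = {2, 5}  B4 = {0, 3}  B5 = {1, 4}
Tree: B1–B2, B2–B3, B1–B4, B1–B5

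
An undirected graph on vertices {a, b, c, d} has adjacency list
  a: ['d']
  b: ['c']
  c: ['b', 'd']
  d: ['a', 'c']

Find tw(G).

1

A width-1 tree decomposition is:
Bags: B1 = {a, d}  B2 = {c, d}  B3 = {b, c}
Tree: B1–B2, B2–B3
Every bag has size at most 2, so the width is 2 − 1 = 1 and tw(G) ≤ 1. G has an edge, so its treewidth is at least 1. Therefore the treewidth is 1.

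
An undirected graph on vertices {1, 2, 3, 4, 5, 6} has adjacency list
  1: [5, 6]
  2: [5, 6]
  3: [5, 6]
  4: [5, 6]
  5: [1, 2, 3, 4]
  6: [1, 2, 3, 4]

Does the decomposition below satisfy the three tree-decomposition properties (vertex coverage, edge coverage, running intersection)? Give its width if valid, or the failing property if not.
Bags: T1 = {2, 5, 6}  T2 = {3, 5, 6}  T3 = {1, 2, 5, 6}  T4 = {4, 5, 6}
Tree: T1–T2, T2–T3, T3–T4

No — bags containing vertex 2 are not connected in the tree.

A tree decomposition must satisfy three properties: every vertex lies in some bag; for every edge, both endpoints lie together in some bag; and for every vertex, the bags containing it form a connected subtree. Here bags containing vertex 2 are not connected in the tree, so the decomposition is invalid.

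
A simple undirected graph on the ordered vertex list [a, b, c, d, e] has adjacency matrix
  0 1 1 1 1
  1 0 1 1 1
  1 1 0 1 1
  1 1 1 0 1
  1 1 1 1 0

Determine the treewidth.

A width-4 tree decomposition is:
Bags: B1 = {a, b, c, d, e}
Tree: (single bag)
A single bag containing all 5 vertices is trivially a valid decomposition of width 4. On the other hand G contains the 5-clique {a, b, c, d, e}. A clique must lie in a single bag of any decomposition, so no decomposition can have width below 4. The upper and lower bounds meet at 4, so that is the treewidth.

4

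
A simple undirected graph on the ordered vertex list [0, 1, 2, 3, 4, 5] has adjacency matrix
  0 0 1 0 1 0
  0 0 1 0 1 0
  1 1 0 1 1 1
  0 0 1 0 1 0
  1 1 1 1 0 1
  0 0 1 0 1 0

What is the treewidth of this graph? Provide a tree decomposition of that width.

The largest bag has 3 vertices, giving width 2; this decomposition certifies tw(G) ≤ 2. On the other hand G contains the 3-clique {0, 2, 4}. A clique must lie in a single bag of any decomposition, so no decomposition can have width below 2. Combining the bounds, tw(G) = 2.

Treewidth 2.
Bags: B1 = {1, 2, 4}  B2 = {0, 2, 4}  B3 = {2, 3, 4}  B4 = {2, 4, 5}
Tree: B1–B2, B1–B3, B3–B4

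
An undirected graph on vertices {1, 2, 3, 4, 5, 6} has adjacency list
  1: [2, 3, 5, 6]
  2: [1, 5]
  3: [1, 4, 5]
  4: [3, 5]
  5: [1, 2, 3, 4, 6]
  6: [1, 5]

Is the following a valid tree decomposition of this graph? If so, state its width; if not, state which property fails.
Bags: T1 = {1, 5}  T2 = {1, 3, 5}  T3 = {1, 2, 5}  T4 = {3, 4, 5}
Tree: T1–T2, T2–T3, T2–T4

No — vertex 6 appears in no bag.

A tree decomposition must satisfy three properties: every vertex lies in some bag; for every edge, both endpoints lie together in some bag; and for every vertex, the bags containing it form a connected subtree. Here vertex 6 appears in no bag, so the decomposition is invalid.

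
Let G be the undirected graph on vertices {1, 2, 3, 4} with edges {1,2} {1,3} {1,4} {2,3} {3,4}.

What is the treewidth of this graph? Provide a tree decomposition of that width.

Each bag holds 3 vertices, so the decomposition has width 2, which upper-bounds the treewidth. On the other hand G contains the 3-clique {1, 2, 3}. A clique must lie in a single bag of any decomposition, so no decomposition can have width below 2. Combining the bounds, tw(G) = 2.

Treewidth 2.
Bags: B1 = {1, 3, 4}  B2 = {1, 2, 3}
Tree: B1–B2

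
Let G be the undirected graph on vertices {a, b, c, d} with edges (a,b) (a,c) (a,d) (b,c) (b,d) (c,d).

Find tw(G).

A width-3 tree decomposition is:
Bags: B1 = {a, b, c, d}
Tree: (single bag)
A single bag containing all 4 vertices is trivially a valid decomposition of width 3. Conversely, {a, b, c, d} is a clique of size 4, and the vertices of any clique must share a bag in every tree decomposition; so some bag has ≥ 4 vertices and tw(G) ≥ 3. Hence tw(G) = 3 exactly.

3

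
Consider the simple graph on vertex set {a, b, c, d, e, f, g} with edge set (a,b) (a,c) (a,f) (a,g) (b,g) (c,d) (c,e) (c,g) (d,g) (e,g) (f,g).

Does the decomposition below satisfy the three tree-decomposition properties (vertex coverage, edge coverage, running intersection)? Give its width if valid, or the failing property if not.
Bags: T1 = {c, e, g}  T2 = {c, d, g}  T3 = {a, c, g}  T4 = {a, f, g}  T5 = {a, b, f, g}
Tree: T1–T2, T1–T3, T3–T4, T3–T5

No — bags containing vertex f are not connected in the tree.

A tree decomposition must satisfy three properties: every vertex lies in some bag; for every edge, both endpoints lie together in some bag; and for every vertex, the bags containing it form a connected subtree. Here bags containing vertex f are not connected in the tree, so the decomposition is invalid.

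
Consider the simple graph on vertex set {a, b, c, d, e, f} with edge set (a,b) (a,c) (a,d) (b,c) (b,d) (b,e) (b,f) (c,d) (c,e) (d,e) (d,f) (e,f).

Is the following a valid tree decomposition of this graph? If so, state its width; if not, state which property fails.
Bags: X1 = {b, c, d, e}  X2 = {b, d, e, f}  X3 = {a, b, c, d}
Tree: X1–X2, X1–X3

Yes; width 3.

Checking the three conditions: (i) the bags cover all of {a, b, c, d, e, f}; (ii) for each edge, some bag contains both endpoints; (iii) the bags containing any fixed vertex form a subtree. All hold, so the decomposition is valid with width 4 − 1 = 3.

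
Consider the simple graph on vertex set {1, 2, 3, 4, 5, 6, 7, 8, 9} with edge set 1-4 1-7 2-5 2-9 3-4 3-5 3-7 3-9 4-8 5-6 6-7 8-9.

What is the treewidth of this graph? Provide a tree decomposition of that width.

The largest bag has 4 vertices, giving width 3; this decomposition certifies tw(G) ≤ 3. For the lower bound: the 4 vertex sets {2,8,9}, {4}, {3}, {1,5,6,7} are disjoint, each induces a connected subgraph, and every pair is joined by at least one edge of G. Contracting each set to a single vertex therefore yields K_{4} as a minor, and since treewidth is minor-monotone, tw(G) ≥ tw(K_{4}) = 3. Therefore the treewidth is 3.

Treewidth 3.
One optimal decomposition is:
Bags: B1 = {2, 4, 8, 9}  B2 = {2, 3, 4, 9}  B3 = {2, 3, 4, 5}  B4 = {1, 3, 4, 5}  B5 = {1, 3, 5, 7}  B6 = {1, 5, 6, 7}
Tree: B1–B2, B2–B3, B3–B4, B4–B5, B5–B6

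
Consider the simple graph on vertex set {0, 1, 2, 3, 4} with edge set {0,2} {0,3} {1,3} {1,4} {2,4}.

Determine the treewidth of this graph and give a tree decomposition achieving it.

Each bag holds 3 vertices, so the decomposition has width 2, which upper-bounds the treewidth. Since 2–0–3–1–4–2 is a cycle in G, G is not acyclic. Forests are exactly the graphs of treewidth ≤ 1, so tw(G) ≥ 2. Combining the bounds, tw(G) = 2.

Treewidth 2.
One such decomposition:
Bags: B1 = {0, 2, 3}  B2 = {1, 2, 3}  B3 = {1, 2, 4}
Tree: B1–B2, B2–B3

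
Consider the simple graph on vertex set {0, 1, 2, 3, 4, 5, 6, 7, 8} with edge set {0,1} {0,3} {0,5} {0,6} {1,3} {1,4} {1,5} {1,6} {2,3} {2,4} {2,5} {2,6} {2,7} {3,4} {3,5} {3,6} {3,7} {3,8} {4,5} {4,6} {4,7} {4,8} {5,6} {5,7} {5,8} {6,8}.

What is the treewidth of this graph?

A width-4 tree decomposition is:
Bags: B1 = {1, 3, 4, 5, 6}  B2 = {2, 3, 4, 5, 6}  B3 = {3, 4, 5, 6, 8}  B4 = {2, 3, 4, 5, 7}  B5 = {0, 1, 3, 5, 6}
Tree: B1–B2, B1–B3, B2–B4, B1–B5
The largest bag has 5 vertices, giving width 4; this decomposition certifies tw(G) ≤ 4. For the lower bound, the 5 vertices {0, 1, 3, 5, 6} are pairwise adjacent, and any tree decomposition puts a clique entirely inside one bag — forcing width ≥ 4. Hence tw(G) = 4 exactly.

4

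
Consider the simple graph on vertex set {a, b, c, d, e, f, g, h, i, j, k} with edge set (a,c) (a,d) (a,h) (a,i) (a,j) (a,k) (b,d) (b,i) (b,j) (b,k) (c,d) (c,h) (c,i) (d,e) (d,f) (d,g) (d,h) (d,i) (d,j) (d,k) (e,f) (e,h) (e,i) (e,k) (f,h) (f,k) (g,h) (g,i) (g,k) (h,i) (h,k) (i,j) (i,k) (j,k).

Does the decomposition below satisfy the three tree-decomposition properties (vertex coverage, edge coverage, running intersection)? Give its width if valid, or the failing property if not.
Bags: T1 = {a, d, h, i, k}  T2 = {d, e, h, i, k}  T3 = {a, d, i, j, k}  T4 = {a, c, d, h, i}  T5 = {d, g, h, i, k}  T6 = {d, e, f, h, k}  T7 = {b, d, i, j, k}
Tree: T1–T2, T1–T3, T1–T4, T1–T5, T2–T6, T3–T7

Vertex coverage: the bags together contain {a, b, c, d, e, f, g, h, i, j, k}, the full vertex set. Edge coverage: each edge of G has both endpoints in at least one bag. Running intersection: for every vertex, the bags containing it form a connected subtree. All three properties hold, so this is a valid tree decomposition of width max|bag| − 1 = 4, and hence tw(G) ≤ 4.

Yes; width 4.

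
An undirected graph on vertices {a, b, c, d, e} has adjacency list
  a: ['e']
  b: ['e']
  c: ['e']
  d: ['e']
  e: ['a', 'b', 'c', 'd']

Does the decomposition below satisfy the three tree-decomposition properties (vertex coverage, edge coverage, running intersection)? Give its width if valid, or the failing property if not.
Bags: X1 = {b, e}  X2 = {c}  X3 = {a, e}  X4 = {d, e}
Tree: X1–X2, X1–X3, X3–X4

No — edge (e,c) lies in no bag.

A tree decomposition must satisfy three properties: every vertex lies in some bag; for every edge, both endpoints lie together in some bag; and for every vertex, the bags containing it form a connected subtree. Here edge (e,c) lies in no bag, so the decomposition is invalid.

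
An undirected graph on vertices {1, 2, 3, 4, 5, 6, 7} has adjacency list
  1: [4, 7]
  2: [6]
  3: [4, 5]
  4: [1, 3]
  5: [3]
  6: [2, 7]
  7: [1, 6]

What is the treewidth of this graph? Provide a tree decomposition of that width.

Treewidth 1.
One such decomposition:
Bags: B1 = {3, 5}  B2 = {3, 4}  B3 = {1, 4}  B4 = {1, 7}  B5 = {6, 7}  B6 = {2, 6}
Tree: B1–B2, B2–B3, B3–B4, B4–B5, B5–B6

Every bag has size at most 2, so the width is 2 − 1 = 1 and tw(G) ≤ 1. Any graph with an edge has treewidth ≥ 1, and G has the edge 5–3. The upper and lower bounds meet at 1, so that is the treewidth.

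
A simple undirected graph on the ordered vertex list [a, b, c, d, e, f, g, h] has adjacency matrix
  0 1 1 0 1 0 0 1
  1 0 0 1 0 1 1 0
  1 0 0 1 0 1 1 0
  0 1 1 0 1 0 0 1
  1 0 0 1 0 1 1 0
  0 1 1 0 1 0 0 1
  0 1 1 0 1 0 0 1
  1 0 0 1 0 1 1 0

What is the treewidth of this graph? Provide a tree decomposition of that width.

Treewidth 4.
Bags: B1 = {a, b, d, f, g}  B2 = {a, c, d, f, g}  B3 = {a, d, f, g, h}  B4 = {a, d, e, f, g}
Tree: B1–B2, B2–B3, B3–B4

Every bag has size at most 5, so the width is 5 − 1 = 4 and tw(G) ≤ 4. For the lower bound: the 5 vertex sets {b,f}, {c,d}, {g,h}, {a}, {e} are disjoint, each induces a connected subgraph, and every pair is joined by at least one edge of G. Contracting each set to a single vertex therefore yields K_{5} as a minor, and since treewidth is minor-monotone, tw(G) ≥ tw(K_{5}) = 4. Therefore the treewidth is 4.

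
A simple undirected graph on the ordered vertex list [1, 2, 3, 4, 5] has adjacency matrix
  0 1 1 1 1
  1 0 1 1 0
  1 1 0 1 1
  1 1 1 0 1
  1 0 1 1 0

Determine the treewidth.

3

A width-3 tree decomposition is:
Bags: B1 = {1, 2, 3, 4}  B2 = {1, 3, 4, 5}
Tree: B1–B2
The largest bag has 4 vertices, giving width 3; this decomposition certifies tw(G) ≤ 3. Conversely, {1, 2, 3, 4} is a clique of size 4, and the vertices of any clique must share a bag in every tree decomposition; so some bag has ≥ 4 vertices and tw(G) ≥ 3. The upper and lower bounds meet at 3, so that is the treewidth.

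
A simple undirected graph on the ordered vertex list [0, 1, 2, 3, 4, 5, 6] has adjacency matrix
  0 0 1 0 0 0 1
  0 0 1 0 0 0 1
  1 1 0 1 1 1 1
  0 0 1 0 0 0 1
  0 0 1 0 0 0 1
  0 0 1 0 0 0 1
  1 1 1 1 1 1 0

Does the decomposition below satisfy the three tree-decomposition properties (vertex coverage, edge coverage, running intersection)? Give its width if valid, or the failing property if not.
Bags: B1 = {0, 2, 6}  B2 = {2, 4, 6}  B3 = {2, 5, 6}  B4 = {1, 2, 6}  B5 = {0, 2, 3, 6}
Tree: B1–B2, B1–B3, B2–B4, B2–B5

A tree decomposition must satisfy three properties: every vertex lies in some bag; for every edge, both endpoints lie together in some bag; and for every vertex, the bags containing it form a connected subtree. Here bags containing vertex 0 are not connected in the tree, so the decomposition is invalid.

No — bags containing vertex 0 are not connected in the tree.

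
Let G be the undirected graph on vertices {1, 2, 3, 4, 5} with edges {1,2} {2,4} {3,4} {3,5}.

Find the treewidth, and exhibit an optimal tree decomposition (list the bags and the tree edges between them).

Each bag holds 2 vertices, so the decomposition has width 1, which upper-bounds the treewidth. Any graph with an edge has treewidth ≥ 1, and G has the edge 1–2. Therefore the treewidth is 1.

Treewidth 1.
Bags: B1 = {1, 2}  B2 = {2, 4}  B3 = {3, 4}  B4 = {3, 5}
Tree: B1–B2, B2–B3, B3–B4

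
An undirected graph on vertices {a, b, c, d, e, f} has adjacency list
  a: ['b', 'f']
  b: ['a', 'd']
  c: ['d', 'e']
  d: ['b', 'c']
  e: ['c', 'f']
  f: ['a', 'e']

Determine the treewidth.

A width-2 tree decomposition is:
Bags: B1 = {b, c, d}  B2 = {a, b, c}  B3 = {a, c, f}  B4 = {c, e, f}
Tree: B1–B2, B2–B3, B3–B4
Every bag has size at most 3, so the width is 3 − 1 = 2 and tw(G) ≤ 2. Since c–d–b–a–f–e–c is a cycle in G, G is not acyclic. Forests are exactly the graphs of treewidth ≤ 1, so tw(G) ≥ 2. Combining the bounds, tw(G) = 2.

2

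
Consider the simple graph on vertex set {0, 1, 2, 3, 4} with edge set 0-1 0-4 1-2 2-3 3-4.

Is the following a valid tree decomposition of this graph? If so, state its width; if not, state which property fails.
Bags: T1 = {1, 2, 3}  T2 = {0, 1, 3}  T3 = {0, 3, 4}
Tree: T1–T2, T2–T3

Vertex coverage: the bags together contain {0, 1, 2, 3, 4}, the full vertex set. Edge coverage: each edge of G has both endpoints in at least one bag. Running intersection: for every vertex, the bags containing it form a connected subtree. All three properties hold, so this is a valid tree decomposition of width max|bag| − 1 = 2, and hence tw(G) ≤ 2.

Yes; width 2.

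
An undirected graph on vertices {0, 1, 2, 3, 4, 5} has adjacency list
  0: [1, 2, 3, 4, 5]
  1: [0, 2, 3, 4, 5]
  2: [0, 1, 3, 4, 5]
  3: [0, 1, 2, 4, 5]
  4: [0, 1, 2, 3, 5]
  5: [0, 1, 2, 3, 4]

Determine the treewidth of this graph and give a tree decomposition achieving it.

Treewidth 5.
One such decomposition:
Bags: B1 = {0, 1, 2, 3, 4, 5}
Tree: (single bag)

A single bag containing all 6 vertices is trivially a valid decomposition of width 5. On the other hand G contains the 6-clique {0, 1, 2, 3, 4, 5}. A clique must lie in a single bag of any decomposition, so no decomposition can have width below 5. The upper and lower bounds meet at 5, so that is the treewidth.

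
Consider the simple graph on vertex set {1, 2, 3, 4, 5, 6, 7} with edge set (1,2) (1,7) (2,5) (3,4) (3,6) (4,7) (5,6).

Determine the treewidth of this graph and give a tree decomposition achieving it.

Treewidth 2.
Bags: B1 = {1, 2, 5}  B2 = {1, 5, 7}  B3 = {4, 5, 7}  B4 = {3, 4, 5}  B5 = {3, 5, 6}
Tree: B1–B2, B2–B3, B3–B4, B4–B5

The largest bag has 3 vertices, giving width 2; this decomposition certifies tw(G) ≤ 2. The edges 5–2–1–7–4–3–6–5 form a cycle, so G is not a tree and its treewidth is at least 2. Combining the bounds, tw(G) = 2.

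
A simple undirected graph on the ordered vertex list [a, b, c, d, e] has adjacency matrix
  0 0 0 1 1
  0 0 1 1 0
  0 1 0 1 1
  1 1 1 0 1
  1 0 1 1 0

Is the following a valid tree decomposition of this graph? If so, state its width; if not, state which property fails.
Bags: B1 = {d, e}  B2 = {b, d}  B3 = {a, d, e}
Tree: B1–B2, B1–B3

A tree decomposition must satisfy three properties: every vertex lies in some bag; for every edge, both endpoints lie together in some bag; and for every vertex, the bags containing it form a connected subtree. Here vertex c appears in no bag, so the decomposition is invalid.

No — vertex c appears in no bag.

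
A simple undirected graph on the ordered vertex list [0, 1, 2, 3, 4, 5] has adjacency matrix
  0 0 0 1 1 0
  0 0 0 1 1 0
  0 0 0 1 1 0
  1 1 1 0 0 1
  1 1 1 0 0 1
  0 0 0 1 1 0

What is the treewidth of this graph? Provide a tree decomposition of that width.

Each bag holds 3 vertices, so the decomposition has width 2, which upper-bounds the treewidth. The edges 3–2–4–5–3 form a cycle, so G is not a tree and its treewidth is at least 2. The upper and lower bounds meet at 2, so that is the treewidth.

Treewidth 2.
Bags: B1 = {2, 3, 4}  B2 = {3, 4, 5}  B3 = {1, 3, 4}  B4 = {0, 3, 4}
Tree: B1–B2, B2–B3, B3–B4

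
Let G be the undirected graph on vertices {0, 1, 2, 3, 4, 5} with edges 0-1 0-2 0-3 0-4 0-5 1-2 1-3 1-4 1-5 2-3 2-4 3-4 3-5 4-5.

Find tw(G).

4

A width-4 tree decomposition is:
Bags: B1 = {0, 1, 2, 3, 4}  B2 = {0, 1, 3, 4, 5}
Tree: B1–B2
Every bag has size at most 5, so the width is 5 − 1 = 4 and tw(G) ≤ 4. For the lower bound, the 5 vertices {0, 1, 2, 3, 4} are pairwise adjacent, and any tree decomposition puts a clique entirely inside one bag — forcing width ≥ 4. Hence tw(G) = 4 exactly.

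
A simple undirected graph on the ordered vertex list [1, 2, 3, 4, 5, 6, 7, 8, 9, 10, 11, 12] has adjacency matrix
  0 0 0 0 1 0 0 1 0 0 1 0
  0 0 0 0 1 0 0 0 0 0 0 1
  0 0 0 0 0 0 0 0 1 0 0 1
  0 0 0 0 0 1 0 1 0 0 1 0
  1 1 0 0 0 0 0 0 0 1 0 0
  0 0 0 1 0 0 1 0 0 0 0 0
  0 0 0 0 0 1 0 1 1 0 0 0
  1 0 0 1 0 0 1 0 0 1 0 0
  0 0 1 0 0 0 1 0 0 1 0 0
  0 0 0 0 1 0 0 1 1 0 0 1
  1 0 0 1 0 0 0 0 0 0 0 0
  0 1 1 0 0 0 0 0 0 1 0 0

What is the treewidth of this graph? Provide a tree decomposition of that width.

Each bag holds 4 vertices, so the decomposition has width 3, which upper-bounds the treewidth. For the lower bound: the 4 vertex sets {2,3,12}, {5}, {10}, {1,7,8,9} are disjoint, each induces a connected subgraph, and every pair is joined by at least one edge of G. Contracting each set to a single vertex therefore yields K_{4} as a minor, and since treewidth is minor-monotone, tw(G) ≥ tw(K_{4}) = 3. The upper and lower bounds meet at 3, so that is the treewidth.

Treewidth 3.
One such decomposition:
Bags: B1 = {2, 3, 5, 12}  B2 = {3, 5, 10, 12}  B3 = {3, 5, 9, 10}  B4 = {1, 5, 9, 10}  B5 = {1, 8, 9, 10}  B6 = {1, 7, 8, 9}  B7 = {1, 7, 8, 11}  B8 = {4, 7, 8, 11}  B9 = {4, 6, 7, 11}
Tree: B1–B2, B2–B3, B3–B4, B4–B5, B5–B6, B6–B7, B7–B8, B8–B9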